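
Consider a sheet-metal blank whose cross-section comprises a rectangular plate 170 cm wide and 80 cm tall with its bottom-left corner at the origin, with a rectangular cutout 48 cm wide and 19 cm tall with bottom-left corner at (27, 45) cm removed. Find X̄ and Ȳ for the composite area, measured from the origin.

Part | A | x̄ᵢ | ȳᵢ | A·x̄ᵢ | A·ȳᵢ
plate | 13600.00 | 85.00 | 40.00 | 1156000.00 | 544000.00
hole | -912.00 | 51.00 | 54.50 | -46512.00 | -49704.00
Σ | 12688.00 |  |  | 1109488.00 | 494296.00
X̄ = 1109488.00 / 12688.00 = 87.44 cm
Ȳ = 494296.00 / 12688.00 = 38.96 cm

X̄ = 87.44 cm, Ȳ = 38.96 cm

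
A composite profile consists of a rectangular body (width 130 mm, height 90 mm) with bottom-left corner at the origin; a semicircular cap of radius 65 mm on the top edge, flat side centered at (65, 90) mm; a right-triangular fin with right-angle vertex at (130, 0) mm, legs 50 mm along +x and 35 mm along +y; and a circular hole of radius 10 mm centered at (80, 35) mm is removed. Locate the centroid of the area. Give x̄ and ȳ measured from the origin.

rectangular body: A = 130 × 90 = 11700.00, centroid at (65.00, 45.00).
semicircular top: A = ½π·65² = 6636.61, centroid at (65.00, 117.59).
triangular fin: A = ½·50·35 = 875.00, centroid at (146.67, 11.67).
hole: A = −π·10² = -314.16, centroid at (80.00, 35.00).
ΣA = 18897.46 mm², ΣAx̄ = 1295080.53 mm³, ΣAȳ = 1306091.40 mm³.
x̄ = 1295080.53/18897.46 = 68.53 mm; ȳ = 1306091.40/18897.46 = 69.11 mm.

x̄ = 68.53 mm, ȳ = 69.11 mm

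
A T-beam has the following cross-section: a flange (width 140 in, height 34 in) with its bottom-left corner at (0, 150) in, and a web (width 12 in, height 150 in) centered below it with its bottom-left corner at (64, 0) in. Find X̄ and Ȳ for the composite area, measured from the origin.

Part | A | x̄ᵢ | ȳᵢ | A·x̄ᵢ | A·ȳᵢ
web | 1800.00 | 70.00 | 75.00 | 126000.00 | 135000.00
flange | 4760.00 | 70.00 | 167.00 | 333200.00 | 794920.00
Σ | 6560.00 |  |  | 459200.00 | 929920.00
X̄ = 459200.00 / 6560.00 = 70.00 in
Ȳ = 929920.00 / 6560.00 = 141.76 in

X̄ = 70.00 in, Ȳ = 141.76 in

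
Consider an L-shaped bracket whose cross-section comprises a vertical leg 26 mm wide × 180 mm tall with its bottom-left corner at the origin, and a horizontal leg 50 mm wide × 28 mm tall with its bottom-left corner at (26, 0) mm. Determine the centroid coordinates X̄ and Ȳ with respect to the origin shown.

Part | A | x̄ᵢ | ȳᵢ | A·x̄ᵢ | A·ȳᵢ
vertical leg | 4680.00 | 13.00 | 90.00 | 60840.00 | 421200.00
horizontal leg | 1400.00 | 51.00 | 14.00 | 71400.00 | 19600.00
Σ | 6080.00 |  |  | 132240.00 | 440800.00
X̄ = 132240.00 / 6080.00 = 21.75 mm
Ȳ = 440800.00 / 6080.00 = 72.50 mm

X̄ = 21.75 mm, Ȳ = 72.50 mm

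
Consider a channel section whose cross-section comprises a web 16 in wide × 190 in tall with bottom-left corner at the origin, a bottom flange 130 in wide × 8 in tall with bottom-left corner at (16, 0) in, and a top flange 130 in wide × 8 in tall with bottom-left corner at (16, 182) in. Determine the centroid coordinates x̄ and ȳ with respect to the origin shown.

Part | A | x̄ᵢ | ȳᵢ | A·x̄ᵢ | A·ȳᵢ
web | 3040.00 | 8.00 | 95.00 | 24320.00 | 288800.00
bottom flange | 1040.00 | 81.00 | 4.00 | 84240.00 | 4160.00
top flange | 1040.00 | 81.00 | 186.00 | 84240.00 | 193440.00
Σ | 5120.00 |  |  | 192800.00 | 486400.00
x̄ = 192800.00 / 5120.00 = 37.66 in
ȳ = 486400.00 / 5120.00 = 95.00 in

x̄ = 37.66 in, ȳ = 95.00 in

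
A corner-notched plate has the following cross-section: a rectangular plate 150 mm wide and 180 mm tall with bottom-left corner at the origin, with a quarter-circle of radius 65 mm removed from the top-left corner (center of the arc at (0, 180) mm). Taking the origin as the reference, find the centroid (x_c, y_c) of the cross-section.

plate: A = 150 × 180 = 27000.00, centroid at (75.00, 90.00).
removed quarter-circle: A = −¼π·65² = -3318.31, centroid at (27.59, 152.41).
ΣA = 23681.69 mm²
ΣAx_c = (27000.00)(75.00) + (-3318.31)(27.59) = 1933458.33 mm³
ΣAy_c = (27000.00)(90.00) + (-3318.31)(152.41) = 1924246.36 mm³
x_c = 1933458.33 / 23681.69 = 81.64 mm
y_c = 1924246.36 / 23681.69 = 81.25 mm

x_c = 81.64 mm, y_c = 81.25 mm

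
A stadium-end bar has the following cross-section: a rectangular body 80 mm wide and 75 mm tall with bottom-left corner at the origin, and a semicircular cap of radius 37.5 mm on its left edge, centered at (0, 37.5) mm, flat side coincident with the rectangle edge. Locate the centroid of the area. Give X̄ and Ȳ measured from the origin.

X̄ = 24.95 mm, Ȳ = 37.50 mm

rectangular body: A = 80 × 75 = 6000.00, centroid at (40.00, 37.50).
semicircular end: A = ½π·37.5² = 2208.93, centroid at (-15.92, 37.50).
ΣA = 8208.93 mm²
ΣAX̄ = (6000.00)(40.00) + (2208.93)(-15.92) = 204843.75 mm³
ΣAȲ = (6000.00)(37.50) + (2208.93)(37.50) = 307834.96 mm³
X̄ = 204843.75 / 8208.93 = 24.95 mm
Ȳ = 307834.96 / 8208.93 = 37.50 mm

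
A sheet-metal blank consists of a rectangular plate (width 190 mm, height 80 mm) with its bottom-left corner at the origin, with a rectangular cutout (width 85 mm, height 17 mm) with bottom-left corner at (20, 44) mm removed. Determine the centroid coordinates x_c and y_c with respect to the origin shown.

Part | A | x̄ᵢ | ȳᵢ | A·x̄ᵢ | A·ȳᵢ
plate | 15200.00 | 95.00 | 40.00 | 1444000.00 | 608000.00
hole | -1445.00 | 62.50 | 52.50 | -90312.50 | -75862.50
Σ | 13755.00 |  |  | 1353687.50 | 532137.50
x_c = 1353687.50 / 13755.00 = 98.41 mm
y_c = 532137.50 / 13755.00 = 38.69 mm

x_c = 98.41 mm, y_c = 38.69 mm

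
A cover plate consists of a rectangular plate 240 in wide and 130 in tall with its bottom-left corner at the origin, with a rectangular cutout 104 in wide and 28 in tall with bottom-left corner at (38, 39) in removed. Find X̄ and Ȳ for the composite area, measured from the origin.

plate: A = 240 × 130 = 31200.00, centroid at (120.00, 65.00).
hole: A = −(104 × 28) = -2912.00, centroid at (90.00, 53.00).
ΣA = 28288.00 in²
ΣAX̄ = (31200.00)(120.00) + (-2912.00)(90.00) = 3481920.00 in³
ΣAȲ = (31200.00)(65.00) + (-2912.00)(53.00) = 1873664.00 in³
X̄ = 3481920.00 / 28288.00 = 123.09 in
Ȳ = 1873664.00 / 28288.00 = 66.24 in

X̄ = 123.09 in, Ȳ = 66.24 in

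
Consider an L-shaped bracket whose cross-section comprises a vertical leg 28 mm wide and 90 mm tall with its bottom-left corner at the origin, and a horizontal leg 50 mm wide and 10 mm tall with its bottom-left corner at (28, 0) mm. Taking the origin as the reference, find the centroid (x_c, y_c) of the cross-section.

x_c = 20.46 mm, y_c = 38.38 mm

vertical leg: A = 28 × 90 = 2520.00, centroid at (14.00, 45.00).
horizontal leg: A = 50 × 10 = 500.00, centroid at (53.00, 5.00).
ΣA = 3020.00 mm², ΣAx_c = 61780.00 mm³, ΣAy_c = 115900.00 mm³.
x_c = 61780.00/3020.00 = 20.46 mm; y_c = 115900.00/3020.00 = 38.38 mm.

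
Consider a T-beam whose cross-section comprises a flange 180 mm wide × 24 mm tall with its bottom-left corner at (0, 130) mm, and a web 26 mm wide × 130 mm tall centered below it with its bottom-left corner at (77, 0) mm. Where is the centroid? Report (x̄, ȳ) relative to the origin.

x̄ = 90.00 mm, ȳ = 108.20 mm

Part | A | x̄ᵢ | ȳᵢ | A·x̄ᵢ | A·ȳᵢ
web | 3380.00 | 90.00 | 65.00 | 304200.00 | 219700.00
flange | 4320.00 | 90.00 | 142.00 | 388800.00 | 613440.00
Σ | 7700.00 |  |  | 693000.00 | 833140.00
x̄ = 693000.00 / 7700.00 = 90.00 mm
ȳ = 833140.00 / 7700.00 = 108.20 mm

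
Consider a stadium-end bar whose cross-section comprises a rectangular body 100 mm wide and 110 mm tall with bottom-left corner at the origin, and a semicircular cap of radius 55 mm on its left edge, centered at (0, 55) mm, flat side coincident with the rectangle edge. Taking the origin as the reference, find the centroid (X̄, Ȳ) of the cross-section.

Part | A | x̄ᵢ | ȳᵢ | A·x̄ᵢ | A·ȳᵢ
rectangular body | 11000.00 | 50.00 | 55.00 | 550000.00 | 605000.00
semicircular end | 4751.66 | -23.34 | 55.00 | -110916.67 | 261341.24
Σ | 15751.66 |  |  | 439083.33 | 866341.24
X̄ = 439083.33 / 15751.66 = 27.88 mm
Ȳ = 866341.24 / 15751.66 = 55.00 mm

X̄ = 27.88 mm, Ȳ = 55.00 mm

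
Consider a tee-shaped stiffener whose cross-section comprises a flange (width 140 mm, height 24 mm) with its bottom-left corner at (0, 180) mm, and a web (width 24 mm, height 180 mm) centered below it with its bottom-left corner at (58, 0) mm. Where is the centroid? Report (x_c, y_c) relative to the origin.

x_c = 70.00 mm, y_c = 134.62 mm

web: A = 24 × 180 = 4320.00, centroid at (70.00, 90.00).
flange: A = 140 × 24 = 3360.00, centroid at (70.00, 192.00).
ΣA = 7680.00 mm²
ΣAx_c = (4320.00)(70.00) + (3360.00)(70.00) = 537600.00 mm³
ΣAy_c = (4320.00)(90.00) + (3360.00)(192.00) = 1033920.00 mm³
x_c = 537600.00 / 7680.00 = 70.00 mm
y_c = 1033920.00 / 7680.00 = 134.62 mm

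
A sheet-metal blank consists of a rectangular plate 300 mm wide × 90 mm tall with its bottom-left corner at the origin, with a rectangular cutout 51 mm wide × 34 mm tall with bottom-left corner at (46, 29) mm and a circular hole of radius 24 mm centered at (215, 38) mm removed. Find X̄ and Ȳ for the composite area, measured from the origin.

X̄ = 150.79 mm, Ȳ = 45.47 mm

plate: A = 300 × 90 = 27000.00, centroid at (150.00, 45.00).
hole 1: A = −(51 × 34) = -1734.00, centroid at (71.50, 46.00).
hole 2: A = −π·24² = -1809.56, centroid at (215.00, 38.00).
ΣA = 23456.44 mm², ΣAX̄ = 3536964.17 mm³, ΣAȲ = 1066472.82 mm³.
X̄ = 3536964.17/23456.44 = 150.79 mm; Ȳ = 1066472.82/23456.44 = 45.47 mm.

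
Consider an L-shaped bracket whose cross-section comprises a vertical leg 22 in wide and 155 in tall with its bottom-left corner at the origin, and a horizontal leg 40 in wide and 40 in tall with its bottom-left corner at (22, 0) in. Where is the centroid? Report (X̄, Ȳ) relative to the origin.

vertical leg: A = 22 × 155 = 3410.00, centroid at (11.00, 77.50).
horizontal leg: A = 40 × 40 = 1600.00, centroid at (42.00, 20.00).
ΣA = 5010.00 in², ΣAX̄ = 104710.00 in³, ΣAȲ = 296275.00 in³.
X̄ = 104710.00/5010.00 = 20.90 in; Ȳ = 296275.00/5010.00 = 59.14 in.

X̄ = 20.90 in, Ȳ = 59.14 in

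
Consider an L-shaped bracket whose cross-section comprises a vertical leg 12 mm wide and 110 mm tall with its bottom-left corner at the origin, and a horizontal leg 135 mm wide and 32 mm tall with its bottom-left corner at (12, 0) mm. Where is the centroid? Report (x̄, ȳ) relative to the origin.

vertical leg: A = 12 × 110 = 1320.00, centroid at (6.00, 55.00).
horizontal leg: A = 135 × 32 = 4320.00, centroid at (79.50, 16.00).
ΣA = 5640.00 mm², ΣAx̄ = 351360.00 mm³, ΣAȳ = 141720.00 mm³.
x̄ = 351360.00/5640.00 = 62.30 mm; ȳ = 141720.00/5640.00 = 25.13 mm.

x̄ = 62.30 mm, ȳ = 25.13 mm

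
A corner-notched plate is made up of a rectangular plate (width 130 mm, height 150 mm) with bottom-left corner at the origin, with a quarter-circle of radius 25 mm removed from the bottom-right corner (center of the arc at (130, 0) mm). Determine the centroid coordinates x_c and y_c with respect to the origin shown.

x_c = 63.60 mm, y_c = 76.66 mm

plate: A = 130 × 150 = 19500.00, centroid at (65.00, 75.00).
removed quarter-circle: A = −¼π·25² = -490.87, centroid at (119.39, 10.61).
ΣA = 19009.13 mm²
ΣAx_c = (19500.00)(65.00) + (-490.87)(119.39) = 1208894.73 mm³
ΣAy_c = (19500.00)(75.00) + (-490.87)(10.61) = 1457291.67 mm³
x_c = 1208894.73 / 19009.13 = 63.60 mm
y_c = 1457291.67 / 19009.13 = 76.66 mm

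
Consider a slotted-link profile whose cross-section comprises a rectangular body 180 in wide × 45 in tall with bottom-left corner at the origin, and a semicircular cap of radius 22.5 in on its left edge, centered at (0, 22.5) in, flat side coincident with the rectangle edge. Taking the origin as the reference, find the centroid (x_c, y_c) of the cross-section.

x_c = 81.10 in, y_c = 22.50 in

rectangular body: A = 180 × 45 = 8100.00, centroid at (90.00, 22.50).
semicircular end: A = ½π·22.5² = 795.22, centroid at (-9.55, 22.50).
ΣA = 8895.22 in², ΣAx_c = 721406.25 in³, ΣAy_c = 200142.35 in³.
x_c = 721406.25/8895.22 = 81.10 in; y_c = 200142.35/8895.22 = 22.50 in.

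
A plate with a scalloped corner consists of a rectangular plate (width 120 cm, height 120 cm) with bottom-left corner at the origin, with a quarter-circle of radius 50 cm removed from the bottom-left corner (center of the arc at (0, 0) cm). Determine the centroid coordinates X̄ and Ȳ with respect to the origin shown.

X̄ = 66.12 cm, Ȳ = 66.12 cm

Part | A | x̄ᵢ | ȳᵢ | A·x̄ᵢ | A·ȳᵢ
plate | 14400.00 | 60.00 | 60.00 | 864000.00 | 864000.00
removed quarter-circle | -1963.50 | 21.22 | 21.22 | -41666.67 | -41666.67
Σ | 12436.50 |  |  | 822333.33 | 822333.33
X̄ = 822333.33 / 12436.50 = 66.12 cm
Ȳ = 822333.33 / 12436.50 = 66.12 cm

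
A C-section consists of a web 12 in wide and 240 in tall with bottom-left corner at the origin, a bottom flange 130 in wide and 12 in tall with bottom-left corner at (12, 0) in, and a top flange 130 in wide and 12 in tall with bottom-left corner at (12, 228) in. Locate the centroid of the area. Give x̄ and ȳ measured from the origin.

x̄ = 42.92 in, ȳ = 120.00 in

Part | A | x̄ᵢ | ȳᵢ | A·x̄ᵢ | A·ȳᵢ
web | 2880.00 | 6.00 | 120.00 | 17280.00 | 345600.00
bottom flange | 1560.00 | 77.00 | 6.00 | 120120.00 | 9360.00
top flange | 1560.00 | 77.00 | 234.00 | 120120.00 | 365040.00
Σ | 6000.00 |  |  | 257520.00 | 720000.00
x̄ = 257520.00 / 6000.00 = 42.92 in
ȳ = 720000.00 / 6000.00 = 120.00 in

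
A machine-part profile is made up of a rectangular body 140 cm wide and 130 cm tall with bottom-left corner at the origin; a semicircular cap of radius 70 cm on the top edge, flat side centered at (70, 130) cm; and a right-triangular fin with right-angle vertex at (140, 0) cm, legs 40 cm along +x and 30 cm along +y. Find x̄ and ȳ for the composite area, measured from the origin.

rectangular body: A = 140 × 130 = 18200.00, centroid at (70.00, 65.00).
semicircular top: A = ½π·70² = 7696.90, centroid at (70.00, 159.71).
triangular fin: A = ½·40·30 = 600.00, centroid at (153.33, 10.00).
ΣA = 26496.90 cm², ΣAx̄ = 1904783.14 cm³, ΣAȳ = 2418263.93 cm³.
x̄ = 1904783.14/26496.90 = 71.89 cm; ȳ = 2418263.93/26496.90 = 91.27 cm.

x̄ = 71.89 cm, ȳ = 91.27 cm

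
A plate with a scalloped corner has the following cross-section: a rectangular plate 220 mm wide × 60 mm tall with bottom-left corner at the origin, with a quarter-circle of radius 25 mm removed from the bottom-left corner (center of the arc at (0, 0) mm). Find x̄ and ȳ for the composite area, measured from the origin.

x̄ = 113.84 mm, ȳ = 30.75 mm

Part | A | x̄ᵢ | ȳᵢ | A·x̄ᵢ | A·ȳᵢ
plate | 13200.00 | 110.00 | 30.00 | 1452000.00 | 396000.00
removed quarter-circle | -490.87 | 10.61 | 10.61 | -5208.33 | -5208.33
Σ | 12709.13 |  |  | 1446791.67 | 390791.67
x̄ = 1446791.67 / 12709.13 = 113.84 mm
ȳ = 390791.67 / 12709.13 = 30.75 mm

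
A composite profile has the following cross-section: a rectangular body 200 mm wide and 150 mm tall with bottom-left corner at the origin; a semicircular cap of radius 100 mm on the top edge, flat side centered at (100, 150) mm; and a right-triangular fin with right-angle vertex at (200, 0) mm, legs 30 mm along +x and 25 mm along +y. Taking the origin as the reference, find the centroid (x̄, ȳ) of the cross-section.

x̄ = 100.90 mm, ȳ = 114.49 mm

Part | A | x̄ᵢ | ȳᵢ | A·x̄ᵢ | A·ȳᵢ
rectangular body | 30000.00 | 100.00 | 75.00 | 3000000.00 | 2250000.00
semicircular top | 15707.96 | 100.00 | 192.44 | 1570796.33 | 3022861.16
triangular fin | 375.00 | 210.00 | 8.33 | 78750.00 | 3125.00
Σ | 46082.96 |  |  | 4649546.33 | 5275986.16
x̄ = 4649546.33 / 46082.96 = 100.90 mm
ȳ = 5275986.16 / 46082.96 = 114.49 mm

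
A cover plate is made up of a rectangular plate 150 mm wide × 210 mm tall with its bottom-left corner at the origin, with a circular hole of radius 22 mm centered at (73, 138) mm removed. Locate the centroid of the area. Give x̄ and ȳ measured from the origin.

x̄ = 75.10 mm, ȳ = 103.33 mm

plate: A = 150 × 210 = 31500.00, centroid at (75.00, 105.00).
hole: A = −π·22² = -1520.53, centroid at (73.00, 138.00).
ΣA = 29979.47 mm²
ΣAx̄ = (31500.00)(75.00) + (-1520.53)(73.00) = 2251501.25 mm³
ΣAȳ = (31500.00)(105.00) + (-1520.53)(138.00) = 3097666.74 mm³
x̄ = 2251501.25 / 29979.47 = 75.10 mm
ȳ = 3097666.74 / 29979.47 = 103.33 mm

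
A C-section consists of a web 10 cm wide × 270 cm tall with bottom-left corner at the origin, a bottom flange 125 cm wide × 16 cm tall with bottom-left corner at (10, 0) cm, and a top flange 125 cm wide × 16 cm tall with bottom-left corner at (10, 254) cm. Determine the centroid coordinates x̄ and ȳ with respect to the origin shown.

web: A = 10 × 270 = 2700.00, centroid at (5.00, 135.00).
bottom flange: A = 125 × 16 = 2000.00, centroid at (72.50, 8.00).
top flange: A = 125 × 16 = 2000.00, centroid at (72.50, 262.00).
ΣA = 6700.00 cm², ΣAx̄ = 303500.00 cm³, ΣAȳ = 904500.00 cm³.
x̄ = 303500.00/6700.00 = 45.30 cm; ȳ = 904500.00/6700.00 = 135.00 cm.

x̄ = 45.30 cm, ȳ = 135.00 cm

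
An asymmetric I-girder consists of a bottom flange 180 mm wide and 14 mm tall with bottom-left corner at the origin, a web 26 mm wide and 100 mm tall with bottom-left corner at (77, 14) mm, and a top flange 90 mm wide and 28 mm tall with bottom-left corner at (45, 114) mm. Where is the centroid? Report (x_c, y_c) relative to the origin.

x_c = 90.00 mm, y_c = 66.31 mm

Part | A | x̄ᵢ | ȳᵢ | A·x̄ᵢ | A·ȳᵢ
bottom flange | 2520.00 | 90.00 | 7.00 | 226800.00 | 17640.00
web | 2600.00 | 90.00 | 64.00 | 234000.00 | 166400.00
top flange | 2520.00 | 90.00 | 128.00 | 226800.00 | 322560.00
Σ | 7640.00 |  |  | 687600.00 | 506600.00
x_c = 687600.00 / 7640.00 = 90.00 mm
y_c = 506600.00 / 7640.00 = 66.31 mm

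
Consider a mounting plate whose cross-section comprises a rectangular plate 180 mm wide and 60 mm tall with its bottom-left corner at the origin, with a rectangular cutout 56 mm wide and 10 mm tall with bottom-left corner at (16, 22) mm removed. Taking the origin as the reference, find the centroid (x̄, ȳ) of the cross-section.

x̄ = 92.52 mm, ȳ = 30.16 mm

plate: A = 180 × 60 = 10800.00, centroid at (90.00, 30.00).
hole: A = −(56 × 10) = -560.00, centroid at (44.00, 27.00).
ΣA = 10240.00 mm², ΣAx̄ = 947360.00 mm³, ΣAȳ = 308880.00 mm³.
x̄ = 947360.00/10240.00 = 92.52 mm; ȳ = 308880.00/10240.00 = 30.16 mm.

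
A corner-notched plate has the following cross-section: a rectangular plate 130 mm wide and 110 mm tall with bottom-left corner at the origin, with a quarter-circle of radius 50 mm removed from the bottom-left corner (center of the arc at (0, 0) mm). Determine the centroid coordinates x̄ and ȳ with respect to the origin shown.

Part | A | x̄ᵢ | ȳᵢ | A·x̄ᵢ | A·ȳᵢ
plate | 14300.00 | 65.00 | 55.00 | 929500.00 | 786500.00
removed quarter-circle | -1963.50 | 21.22 | 21.22 | -41666.67 | -41666.67
Σ | 12336.50 |  |  | 887833.33 | 744833.33
x̄ = 887833.33 / 12336.50 = 71.97 mm
ȳ = 744833.33 / 12336.50 = 60.38 mm

x̄ = 71.97 mm, ȳ = 60.38 mm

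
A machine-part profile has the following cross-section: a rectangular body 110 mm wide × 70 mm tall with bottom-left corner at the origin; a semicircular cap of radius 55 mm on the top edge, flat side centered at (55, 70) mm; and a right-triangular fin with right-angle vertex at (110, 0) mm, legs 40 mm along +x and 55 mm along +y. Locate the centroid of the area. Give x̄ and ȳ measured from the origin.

Part | A | x̄ᵢ | ȳᵢ | A·x̄ᵢ | A·ȳᵢ
rectangular body | 7700.00 | 55.00 | 35.00 | 423500.00 | 269500.00
semicircular top | 4751.66 | 55.00 | 93.34 | 261341.24 | 443532.79
triangular fin | 1100.00 | 123.33 | 18.33 | 135666.67 | 20166.67
Σ | 13551.66 |  |  | 820507.91 | 733199.46
x̄ = 820507.91 / 13551.66 = 60.55 mm
ȳ = 733199.46 / 13551.66 = 54.10 mm

x̄ = 60.55 mm, ȳ = 54.10 mm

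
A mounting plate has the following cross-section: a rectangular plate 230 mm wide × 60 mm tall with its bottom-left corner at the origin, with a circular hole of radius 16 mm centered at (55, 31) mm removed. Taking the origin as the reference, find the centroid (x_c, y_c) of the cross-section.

plate: A = 230 × 60 = 13800.00, centroid at (115.00, 30.00).
hole: A = −π·16² = -804.25, centroid at (55.00, 31.00).
ΣA = 12995.75 mm², ΣAx_c = 1542766.38 mm³, ΣAy_c = 389068.32 mm³.
x_c = 1542766.38/12995.75 = 118.71 mm; y_c = 389068.32/12995.75 = 29.94 mm.

x_c = 118.71 mm, y_c = 29.94 mm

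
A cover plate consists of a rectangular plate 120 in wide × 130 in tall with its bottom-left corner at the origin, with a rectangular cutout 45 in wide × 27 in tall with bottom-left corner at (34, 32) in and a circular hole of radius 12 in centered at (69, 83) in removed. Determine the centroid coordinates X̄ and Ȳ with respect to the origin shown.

X̄ = 60.01 in, Ȳ = 66.12 in

plate: A = 120 × 130 = 15600.00, centroid at (60.00, 65.00).
hole 1: A = −(45 × 27) = -1215.00, centroid at (56.50, 45.50).
hole 2: A = −π·12² = -452.39, centroid at (69.00, 83.00).
ΣA = 13932.61 in²
ΣAX̄ = (15600.00)(60.00) + (-1215.00)(56.50) + (-452.39)(69.00) = 836137.64 in³
ΣAȲ = (15600.00)(65.00) + (-1215.00)(45.50) + (-452.39)(83.00) = 921169.18 in³
X̄ = 836137.64 / 13932.61 = 60.01 in
Ȳ = 921169.18 / 13932.61 = 66.12 in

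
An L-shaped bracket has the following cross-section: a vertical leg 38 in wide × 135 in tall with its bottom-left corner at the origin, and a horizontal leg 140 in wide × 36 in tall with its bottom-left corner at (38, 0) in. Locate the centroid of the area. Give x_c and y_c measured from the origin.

x_c = 63.11 in, y_c = 42.97 in

vertical leg: A = 38 × 135 = 5130.00, centroid at (19.00, 67.50).
horizontal leg: A = 140 × 36 = 5040.00, centroid at (108.00, 18.00).
ΣA = 10170.00 in²
ΣAx_c = (5130.00)(19.00) + (5040.00)(108.00) = 641790.00 in³
ΣAy_c = (5130.00)(67.50) + (5040.00)(18.00) = 436995.00 in³
x_c = 641790.00 / 10170.00 = 63.11 in
y_c = 436995.00 / 10170.00 = 42.97 in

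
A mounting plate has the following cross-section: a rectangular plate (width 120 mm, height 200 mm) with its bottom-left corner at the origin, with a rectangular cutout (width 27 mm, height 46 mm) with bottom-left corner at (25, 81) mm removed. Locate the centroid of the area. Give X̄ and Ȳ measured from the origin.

X̄ = 61.17 mm, Ȳ = 99.78 mm

plate: A = 120 × 200 = 24000.00, centroid at (60.00, 100.00).
hole: A = −(27 × 46) = -1242.00, centroid at (38.50, 104.00).
ΣA = 22758.00 mm², ΣAX̄ = 1392183.00 mm³, ΣAȲ = 2270832.00 mm³.
X̄ = 1392183.00/22758.00 = 61.17 mm; Ȳ = 2270832.00/22758.00 = 99.78 mm.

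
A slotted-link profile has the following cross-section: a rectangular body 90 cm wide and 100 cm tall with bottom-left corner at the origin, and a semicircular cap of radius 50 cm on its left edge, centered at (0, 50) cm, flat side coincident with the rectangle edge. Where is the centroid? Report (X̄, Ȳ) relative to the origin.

rectangular body: A = 90 × 100 = 9000.00, centroid at (45.00, 50.00).
semicircular end: A = ½π·50² = 3926.99, centroid at (-21.22, 50.00).
ΣA = 12926.99 cm², ΣAX̄ = 321666.67 cm³, ΣAȲ = 646349.54 cm³.
X̄ = 321666.67/12926.99 = 24.88 cm; Ȳ = 646349.54/12926.99 = 50.00 cm.

X̄ = 24.88 cm, Ȳ = 50.00 cm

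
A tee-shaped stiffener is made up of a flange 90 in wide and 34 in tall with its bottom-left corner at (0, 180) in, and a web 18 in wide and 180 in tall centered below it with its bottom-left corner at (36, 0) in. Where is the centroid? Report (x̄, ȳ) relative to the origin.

web: A = 18 × 180 = 3240.00, centroid at (45.00, 90.00).
flange: A = 90 × 34 = 3060.00, centroid at (45.00, 197.00).
ΣA = 6300.00 in², ΣAx̄ = 283500.00 in³, ΣAȳ = 894420.00 in³.
x̄ = 283500.00/6300.00 = 45.00 in; ȳ = 894420.00/6300.00 = 141.97 in.

x̄ = 45.00 in, ȳ = 141.97 in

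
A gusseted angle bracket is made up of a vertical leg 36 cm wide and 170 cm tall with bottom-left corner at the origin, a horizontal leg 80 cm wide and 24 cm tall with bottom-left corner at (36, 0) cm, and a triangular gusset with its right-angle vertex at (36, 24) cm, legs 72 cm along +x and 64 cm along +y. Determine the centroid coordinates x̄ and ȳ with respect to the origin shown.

vertical leg: A = 36 × 170 = 6120.00, centroid at (18.00, 85.00).
horizontal leg: A = 80 × 24 = 1920.00, centroid at (76.00, 12.00).
gusset: A = ½·72·64 = 2304.00, centroid at (60.00, 45.33).
ΣA = 10344.00 cm²
ΣAx̄ = (6120.00)(18.00) + (1920.00)(76.00) + (2304.00)(60.00) = 394320.00 cm³
ΣAȳ = (6120.00)(85.00) + (1920.00)(12.00) + (2304.00)(45.33) = 647688.00 cm³
x̄ = 394320.00 / 10344.00 = 38.12 cm
ȳ = 647688.00 / 10344.00 = 62.61 cm

x̄ = 38.12 cm, ȳ = 62.61 cm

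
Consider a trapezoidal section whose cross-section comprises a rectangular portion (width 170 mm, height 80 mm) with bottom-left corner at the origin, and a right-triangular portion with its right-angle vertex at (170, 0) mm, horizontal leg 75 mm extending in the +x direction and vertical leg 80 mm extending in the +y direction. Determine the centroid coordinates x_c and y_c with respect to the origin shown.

Part | A | x̄ᵢ | ȳᵢ | A·x̄ᵢ | A·ȳᵢ
rectangular portion | 13600.00 | 85.00 | 40.00 | 1156000.00 | 544000.00
triangular portion | 3000.00 | 195.00 | 26.67 | 585000.00 | 80000.00
Σ | 16600.00 |  |  | 1741000.00 | 624000.00
x_c = 1741000.00 / 16600.00 = 104.88 mm
y_c = 624000.00 / 16600.00 = 37.59 mm

x_c = 104.88 mm, y_c = 37.59 mm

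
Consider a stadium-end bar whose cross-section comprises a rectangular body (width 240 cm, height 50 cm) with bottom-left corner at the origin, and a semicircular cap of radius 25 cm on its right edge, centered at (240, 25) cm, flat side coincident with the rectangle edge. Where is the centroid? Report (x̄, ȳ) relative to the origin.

x̄ = 129.88 cm, ȳ = 25.00 cm

Part | A | x̄ᵢ | ȳᵢ | A·x̄ᵢ | A·ȳᵢ
rectangular body | 12000.00 | 120.00 | 25.00 | 1440000.00 | 300000.00
semicircular end | 981.75 | 250.61 | 25.00 | 246036.12 | 24543.69
Σ | 12981.75 |  |  | 1686036.12 | 324543.69
x̄ = 1686036.12 / 12981.75 = 129.88 cm
ȳ = 324543.69 / 12981.75 = 25.00 cm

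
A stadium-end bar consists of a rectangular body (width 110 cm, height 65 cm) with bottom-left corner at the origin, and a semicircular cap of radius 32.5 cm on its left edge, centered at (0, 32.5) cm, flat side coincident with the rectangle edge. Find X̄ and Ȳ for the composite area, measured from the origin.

X̄ = 42.04 cm, Ȳ = 32.50 cm

rectangular body: A = 110 × 65 = 7150.00, centroid at (55.00, 32.50).
semicircular end: A = ½π·32.5² = 1659.15, centroid at (-13.79, 32.50).
ΣA = 8809.15 cm²
ΣAX̄ = (7150.00)(55.00) + (1659.15)(-13.79) = 370364.58 cm³
ΣAȲ = (7150.00)(32.50) + (1659.15)(32.50) = 286297.49 cm³
X̄ = 370364.58 / 8809.15 = 42.04 cm
Ȳ = 286297.49 / 8809.15 = 32.50 cm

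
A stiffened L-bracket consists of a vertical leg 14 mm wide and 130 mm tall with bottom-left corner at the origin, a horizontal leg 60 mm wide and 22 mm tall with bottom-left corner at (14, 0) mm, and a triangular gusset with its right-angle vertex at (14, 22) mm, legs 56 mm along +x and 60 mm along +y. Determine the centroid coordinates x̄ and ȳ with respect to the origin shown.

Part | A | x̄ᵢ | ȳᵢ | A·x̄ᵢ | A·ȳᵢ
vertical leg | 1820.00 | 7.00 | 65.00 | 12740.00 | 118300.00
horizontal leg | 1320.00 | 44.00 | 11.00 | 58080.00 | 14520.00
gusset | 1680.00 | 32.67 | 42.00 | 54880.00 | 70560.00
Σ | 4820.00 |  |  | 125700.00 | 203380.00
x̄ = 125700.00 / 4820.00 = 26.08 mm
ȳ = 203380.00 / 4820.00 = 42.20 mm

x̄ = 26.08 mm, ȳ = 42.20 mm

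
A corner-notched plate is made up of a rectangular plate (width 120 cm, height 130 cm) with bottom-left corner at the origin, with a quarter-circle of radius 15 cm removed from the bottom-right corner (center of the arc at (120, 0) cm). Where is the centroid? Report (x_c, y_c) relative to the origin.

Part | A | x̄ᵢ | ȳᵢ | A·x̄ᵢ | A·ȳᵢ
plate | 15600.00 | 60.00 | 65.00 | 936000.00 | 1014000.00
removed quarter-circle | -176.71 | 113.63 | 6.37 | -20080.75 | -1125.00
Σ | 15423.29 |  |  | 915919.25 | 1012875.00
x_c = 915919.25 / 15423.29 = 59.39 cm
y_c = 1012875.00 / 15423.29 = 65.67 cm

x_c = 59.39 cm, y_c = 65.67 cm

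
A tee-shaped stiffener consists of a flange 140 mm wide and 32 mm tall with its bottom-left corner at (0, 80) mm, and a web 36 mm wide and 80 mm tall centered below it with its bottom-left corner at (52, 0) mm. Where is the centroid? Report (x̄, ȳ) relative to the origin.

web: A = 36 × 80 = 2880.00, centroid at (70.00, 40.00).
flange: A = 140 × 32 = 4480.00, centroid at (70.00, 96.00).
ΣA = 7360.00 mm²
ΣAx̄ = (2880.00)(70.00) + (4480.00)(70.00) = 515200.00 mm³
ΣAȳ = (2880.00)(40.00) + (4480.00)(96.00) = 545280.00 mm³
x̄ = 515200.00 / 7360.00 = 70.00 mm
ȳ = 545280.00 / 7360.00 = 74.09 mm

x̄ = 70.00 mm, ȳ = 74.09 mm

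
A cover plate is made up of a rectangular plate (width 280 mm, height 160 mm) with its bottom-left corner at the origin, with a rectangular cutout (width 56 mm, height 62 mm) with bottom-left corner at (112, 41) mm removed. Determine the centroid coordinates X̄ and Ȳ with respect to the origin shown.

X̄ = 140.00 mm, Ȳ = 80.67 mm

plate: A = 280 × 160 = 44800.00, centroid at (140.00, 80.00).
hole: A = −(56 × 62) = -3472.00, centroid at (140.00, 72.00).
ΣA = 41328.00 mm², ΣAX̄ = 5785920.00 mm³, ΣAȲ = 3334016.00 mm³.
X̄ = 5785920.00/41328.00 = 140.00 mm; Ȳ = 3334016.00/41328.00 = 80.67 mm.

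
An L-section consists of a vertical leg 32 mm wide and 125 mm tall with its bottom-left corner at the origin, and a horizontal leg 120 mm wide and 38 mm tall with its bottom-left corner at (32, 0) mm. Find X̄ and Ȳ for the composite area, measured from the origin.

vertical leg: A = 32 × 125 = 4000.00, centroid at (16.00, 62.50).
horizontal leg: A = 120 × 38 = 4560.00, centroid at (92.00, 19.00).
ΣA = 8560.00 mm²
ΣAX̄ = (4000.00)(16.00) + (4560.00)(92.00) = 483520.00 mm³
ΣAȲ = (4000.00)(62.50) + (4560.00)(19.00) = 336640.00 mm³
X̄ = 483520.00 / 8560.00 = 56.49 mm
Ȳ = 336640.00 / 8560.00 = 39.33 mm

X̄ = 56.49 mm, Ȳ = 39.33 mm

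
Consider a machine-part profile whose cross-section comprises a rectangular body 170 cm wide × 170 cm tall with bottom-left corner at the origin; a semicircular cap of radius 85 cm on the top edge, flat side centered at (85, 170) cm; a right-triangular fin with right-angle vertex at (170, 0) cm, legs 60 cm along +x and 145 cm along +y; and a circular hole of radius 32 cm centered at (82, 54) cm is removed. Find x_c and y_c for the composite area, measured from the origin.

x_c = 96.27 cm, y_c = 116.76 cm

rectangular body: A = 170 × 170 = 28900.00, centroid at (85.00, 85.00).
semicircular top: A = ½π·85² = 11349.00, centroid at (85.00, 206.08).
triangular fin: A = ½·60·145 = 4350.00, centroid at (190.00, 48.33).
hole: A = −π·32² = -3216.99, centroid at (82.00, 54.00).
ΣA = 41382.01 cm², ΣAx_c = 3983872.04 cm³, ΣAy_c = 4831779.75 cm³.
x_c = 3983872.04/41382.01 = 96.27 cm; y_c = 4831779.75/41382.01 = 116.76 cm.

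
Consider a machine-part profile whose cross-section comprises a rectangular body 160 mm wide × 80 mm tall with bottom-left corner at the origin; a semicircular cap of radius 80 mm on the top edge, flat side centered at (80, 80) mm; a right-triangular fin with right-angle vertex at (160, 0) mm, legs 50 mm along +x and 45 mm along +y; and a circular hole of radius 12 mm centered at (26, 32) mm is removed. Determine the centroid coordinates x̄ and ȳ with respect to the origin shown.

x̄ = 85.66 mm, ȳ = 70.56 mm

rectangular body: A = 160 × 80 = 12800.00, centroid at (80.00, 40.00).
semicircular top: A = ½π·80² = 10053.10, centroid at (80.00, 113.95).
triangular fin: A = ½·50·45 = 1125.00, centroid at (176.67, 15.00).
hole: A = −π·12² = -452.39, centroid at (26.00, 32.00).
ΣA = 23525.71 mm², ΣAx̄ = 2015235.60 mm³, ΣAȳ = 1659979.59 mm³.
x̄ = 2015235.60/23525.71 = 85.66 mm; ȳ = 1659979.59/23525.71 = 70.56 mm.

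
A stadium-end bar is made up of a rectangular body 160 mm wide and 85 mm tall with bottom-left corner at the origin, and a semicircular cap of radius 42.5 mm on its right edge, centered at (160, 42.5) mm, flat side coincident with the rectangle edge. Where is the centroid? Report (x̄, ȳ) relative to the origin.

rectangular body: A = 160 × 85 = 13600.00, centroid at (80.00, 42.50).
semicircular end: A = ½π·42.5² = 2837.25, centroid at (178.04, 42.50).
ΣA = 16437.25 mm², ΣAx̄ = 1593137.22 mm³, ΣAȳ = 698583.16 mm³.
x̄ = 1593137.22/16437.25 = 96.92 mm; ȳ = 698583.16/16437.25 = 42.50 mm.

x̄ = 96.92 mm, ȳ = 42.50 mm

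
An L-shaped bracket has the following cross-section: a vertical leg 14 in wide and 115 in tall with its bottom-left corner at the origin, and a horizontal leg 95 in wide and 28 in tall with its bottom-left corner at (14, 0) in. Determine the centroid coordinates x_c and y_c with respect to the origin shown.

Part | A | x̄ᵢ | ȳᵢ | A·x̄ᵢ | A·ȳᵢ
vertical leg | 1610.00 | 7.00 | 57.50 | 11270.00 | 92575.00
horizontal leg | 2660.00 | 61.50 | 14.00 | 163590.00 | 37240.00
Σ | 4270.00 |  |  | 174860.00 | 129815.00
x_c = 174860.00 / 4270.00 = 40.95 in
y_c = 129815.00 / 4270.00 = 30.40 in

x_c = 40.95 in, y_c = 30.40 in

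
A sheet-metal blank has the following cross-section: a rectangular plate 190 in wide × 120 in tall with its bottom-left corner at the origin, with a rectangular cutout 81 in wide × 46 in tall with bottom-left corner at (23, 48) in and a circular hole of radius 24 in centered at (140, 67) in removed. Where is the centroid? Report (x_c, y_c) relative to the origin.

plate: A = 190 × 120 = 22800.00, centroid at (95.00, 60.00).
hole 1: A = −(81 × 46) = -3726.00, centroid at (63.50, 71.00).
hole 2: A = −π·24² = -1809.56, centroid at (140.00, 67.00).
ΣA = 17264.44 in²
ΣAx_c = (22800.00)(95.00) + (-3726.00)(63.50) + (-1809.56)(140.00) = 1676060.97 in³
ΣAy_c = (22800.00)(60.00) + (-3726.00)(71.00) + (-1809.56)(67.00) = 982213.66 in³
x_c = 1676060.97 / 17264.44 = 97.08 in
y_c = 982213.66 / 17264.44 = 56.89 in

x_c = 97.08 in, y_c = 56.89 in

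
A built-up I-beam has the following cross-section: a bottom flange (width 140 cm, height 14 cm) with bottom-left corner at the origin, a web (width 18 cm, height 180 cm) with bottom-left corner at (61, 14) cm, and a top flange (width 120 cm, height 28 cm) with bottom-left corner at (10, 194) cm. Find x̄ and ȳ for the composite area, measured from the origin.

Part | A | x̄ᵢ | ȳᵢ | A·x̄ᵢ | A·ȳᵢ
bottom flange | 1960.00 | 70.00 | 7.00 | 137200.00 | 13720.00
web | 3240.00 | 70.00 | 104.00 | 226800.00 | 336960.00
top flange | 3360.00 | 70.00 | 208.00 | 235200.00 | 698880.00
Σ | 8560.00 |  |  | 599200.00 | 1049560.00
x̄ = 599200.00 / 8560.00 = 70.00 cm
ȳ = 1049560.00 / 8560.00 = 122.61 cm

x̄ = 70.00 cm, ȳ = 122.61 cm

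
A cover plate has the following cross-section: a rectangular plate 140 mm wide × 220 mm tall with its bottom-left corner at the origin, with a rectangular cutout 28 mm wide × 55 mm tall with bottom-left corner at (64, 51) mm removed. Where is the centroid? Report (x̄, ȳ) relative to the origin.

x̄ = 69.58 mm, ȳ = 111.66 mm

Part | A | x̄ᵢ | ȳᵢ | A·x̄ᵢ | A·ȳᵢ
plate | 30800.00 | 70.00 | 110.00 | 2156000.00 | 3388000.00
hole | -1540.00 | 78.00 | 78.50 | -120120.00 | -120890.00
Σ | 29260.00 |  |  | 2035880.00 | 3267110.00
x̄ = 2035880.00 / 29260.00 = 69.58 mm
ȳ = 3267110.00 / 29260.00 = 111.66 mm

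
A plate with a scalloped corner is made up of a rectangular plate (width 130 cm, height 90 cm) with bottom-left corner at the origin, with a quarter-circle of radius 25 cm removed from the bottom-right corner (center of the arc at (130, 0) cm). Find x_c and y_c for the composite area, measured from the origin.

x_c = 62.62 cm, y_c = 46.51 cm

plate: A = 130 × 90 = 11700.00, centroid at (65.00, 45.00).
removed quarter-circle: A = −¼π·25² = -490.87, centroid at (119.39, 10.61).
ΣA = 11209.13 cm², ΣAx_c = 701894.73 cm³, ΣAy_c = 521291.67 cm³.
x_c = 701894.73/11209.13 = 62.62 cm; y_c = 521291.67/11209.13 = 46.51 cm.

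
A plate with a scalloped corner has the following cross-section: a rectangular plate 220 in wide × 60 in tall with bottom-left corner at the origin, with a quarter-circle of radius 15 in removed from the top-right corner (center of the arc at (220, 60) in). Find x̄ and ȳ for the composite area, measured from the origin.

plate: A = 220 × 60 = 13200.00, centroid at (110.00, 30.00).
removed quarter-circle: A = −¼π·15² = -176.71, centroid at (213.63, 53.63).
ΣA = 13023.29 in², ΣAx̄ = 1414247.79 in³, ΣAȳ = 386522.12 in³.
x̄ = 1414247.79/13023.29 = 108.59 in; ȳ = 386522.12/13023.29 = 29.68 in.

x̄ = 108.59 in, ȳ = 29.68 in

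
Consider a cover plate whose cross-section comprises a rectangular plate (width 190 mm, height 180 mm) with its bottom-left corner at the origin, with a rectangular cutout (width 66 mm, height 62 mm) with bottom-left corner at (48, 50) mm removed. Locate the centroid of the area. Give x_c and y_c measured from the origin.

Part | A | x̄ᵢ | ȳᵢ | A·x̄ᵢ | A·ȳᵢ
plate | 34200.00 | 95.00 | 90.00 | 3249000.00 | 3078000.00
hole | -4092.00 | 81.00 | 81.00 | -331452.00 | -331452.00
Σ | 30108.00 |  |  | 2917548.00 | 2746548.00
x_c = 2917548.00 / 30108.00 = 96.90 mm
y_c = 2746548.00 / 30108.00 = 91.22 mm

x_c = 96.90 mm, y_c = 91.22 mm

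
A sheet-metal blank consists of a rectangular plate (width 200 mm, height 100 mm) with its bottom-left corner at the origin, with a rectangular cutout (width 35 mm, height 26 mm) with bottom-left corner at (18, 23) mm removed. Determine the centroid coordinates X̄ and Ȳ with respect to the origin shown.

X̄ = 103.07 mm, Ȳ = 50.67 mm

plate: A = 200 × 100 = 20000.00, centroid at (100.00, 50.00).
hole: A = −(35 × 26) = -910.00, centroid at (35.50, 36.00).
ΣA = 19090.00 mm², ΣAX̄ = 1967695.00 mm³, ΣAȲ = 967240.00 mm³.
X̄ = 1967695.00/19090.00 = 103.07 mm; Ȳ = 967240.00/19090.00 = 50.67 mm.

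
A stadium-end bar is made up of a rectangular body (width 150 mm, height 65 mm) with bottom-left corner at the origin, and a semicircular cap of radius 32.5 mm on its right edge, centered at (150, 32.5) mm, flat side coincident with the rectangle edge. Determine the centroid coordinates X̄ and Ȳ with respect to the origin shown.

Part | A | x̄ᵢ | ȳᵢ | A·x̄ᵢ | A·ȳᵢ
rectangular body | 9750.00 | 75.00 | 32.50 | 731250.00 | 316875.00
semicircular end | 1659.15 | 163.79 | 32.50 | 271758.46 | 53922.49
Σ | 11409.15 |  |  | 1003008.46 | 370797.49
X̄ = 1003008.46 / 11409.15 = 87.91 mm
Ȳ = 370797.49 / 11409.15 = 32.50 mm

X̄ = 87.91 mm, Ȳ = 32.50 mm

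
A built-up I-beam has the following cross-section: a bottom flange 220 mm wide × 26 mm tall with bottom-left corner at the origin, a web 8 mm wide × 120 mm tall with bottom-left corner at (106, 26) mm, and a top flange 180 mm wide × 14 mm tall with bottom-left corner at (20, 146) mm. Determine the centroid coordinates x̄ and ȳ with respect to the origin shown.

bottom flange: A = 220 × 26 = 5720.00, centroid at (110.00, 13.00).
web: A = 8 × 120 = 960.00, centroid at (110.00, 86.00).
top flange: A = 180 × 14 = 2520.00, centroid at (110.00, 153.00).
ΣA = 9200.00 mm²
ΣAx̄ = (5720.00)(110.00) + (960.00)(110.00) + (2520.00)(110.00) = 1012000.00 mm³
ΣAȳ = (5720.00)(13.00) + (960.00)(86.00) + (2520.00)(153.00) = 542480.00 mm³
x̄ = 1012000.00 / 9200.00 = 110.00 mm
ȳ = 542480.00 / 9200.00 = 58.97 mm

x̄ = 110.00 mm, ȳ = 58.97 mm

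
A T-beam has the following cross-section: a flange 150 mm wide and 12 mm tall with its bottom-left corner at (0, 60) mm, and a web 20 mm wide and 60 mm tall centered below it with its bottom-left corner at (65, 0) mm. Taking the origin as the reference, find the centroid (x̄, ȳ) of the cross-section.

web: A = 20 × 60 = 1200.00, centroid at (75.00, 30.00).
flange: A = 150 × 12 = 1800.00, centroid at (75.00, 66.00).
ΣA = 3000.00 mm², ΣAx̄ = 225000.00 mm³, ΣAȳ = 154800.00 mm³.
x̄ = 225000.00/3000.00 = 75.00 mm; ȳ = 154800.00/3000.00 = 51.60 mm.

x̄ = 75.00 mm, ȳ = 51.60 mm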